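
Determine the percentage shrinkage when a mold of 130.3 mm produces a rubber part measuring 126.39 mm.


Shrinkage = (mold - part) / mold * 100
= (130.3 - 126.39) / 130.3 * 100
= 3.91 / 130.3 * 100
= 3.0%

3.0%


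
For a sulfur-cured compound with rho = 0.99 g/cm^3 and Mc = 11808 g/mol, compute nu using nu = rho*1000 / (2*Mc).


nu = rho * 1000 / (2 * Mc)
nu = 0.99 * 1000 / (2 * 11808)
nu = 990.0 / 23616
nu = 0.0419 mol/L

0.0419 mol/L


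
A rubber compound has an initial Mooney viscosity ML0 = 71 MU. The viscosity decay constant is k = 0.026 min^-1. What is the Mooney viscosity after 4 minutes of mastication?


ML = ML0 * exp(-k * t)
ML = 71 * exp(-0.026 * 4)
ML = 71 * 0.9012
ML = 63.99 MU

63.99 MU


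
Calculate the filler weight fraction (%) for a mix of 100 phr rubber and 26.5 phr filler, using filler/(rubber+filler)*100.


Filler % = filler / (rubber + filler) * 100
= 26.5 / (100 + 26.5) * 100
= 26.5 / 126.5 * 100
= 20.95%

20.95%


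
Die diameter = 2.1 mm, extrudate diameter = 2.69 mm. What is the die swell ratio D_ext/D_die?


Die swell ratio = D_extrudate / D_die
= 2.69 / 2.1
= 1.281

Die swell = 1.281


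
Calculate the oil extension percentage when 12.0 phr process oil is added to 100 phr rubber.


Oil % = oil / (100 + oil) * 100
= 12.0 / (100 + 12.0) * 100
= 12.0 / 112.0 * 100
= 10.71%

10.71%


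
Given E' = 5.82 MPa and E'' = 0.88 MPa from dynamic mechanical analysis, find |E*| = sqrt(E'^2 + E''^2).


|E*| = sqrt(E'^2 + E''^2)
= sqrt(5.82^2 + 0.88^2)
= sqrt(33.8724 + 0.7744)
= 5.886 MPa

5.886 MPa


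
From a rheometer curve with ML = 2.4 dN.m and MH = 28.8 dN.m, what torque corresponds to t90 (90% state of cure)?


M90 = ML + 0.9 * (MH - ML)
M90 = 2.4 + 0.9 * (28.8 - 2.4)
M90 = 2.4 + 0.9 * 26.4
M90 = 26.16 dN.m

26.16 dN.m


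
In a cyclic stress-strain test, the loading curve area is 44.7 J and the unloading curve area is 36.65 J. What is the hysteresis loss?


Hysteresis loss = loading - unloading
= 44.7 - 36.65
= 8.05 J

8.05 J


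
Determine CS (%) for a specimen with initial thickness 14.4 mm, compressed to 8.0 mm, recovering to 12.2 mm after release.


CS = (t0 - recovered) / (t0 - ts) * 100
= (14.4 - 12.2) / (14.4 - 8.0) * 100
= 2.2 / 6.4 * 100
= 34.4%

34.4%


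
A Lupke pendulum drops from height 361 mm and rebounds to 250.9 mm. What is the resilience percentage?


Resilience = h_rebound / h_drop * 100
= 250.9 / 361 * 100
= 69.5%

69.5%


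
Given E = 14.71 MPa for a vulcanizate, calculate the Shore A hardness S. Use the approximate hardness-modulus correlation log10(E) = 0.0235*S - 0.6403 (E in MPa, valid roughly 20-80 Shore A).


log10(E) = 0.0235*S - 0.6403  =>  S = (log10(E) + 0.6403) / 0.0235
log10(14.71) = 1.167613
S = (1.167613 + 0.6403) / 0.0235 = 1.807913 / 0.0235
S = 76.9

Shore A = 76.9


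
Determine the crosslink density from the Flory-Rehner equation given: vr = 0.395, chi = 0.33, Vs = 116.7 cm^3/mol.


ln(1 - vr) = ln(1 - 0.395) = -0.5025
Numerator = -((-0.5025) + 0.395 + 0.33 * 0.395^2) = 0.0560
Denominator = 116.7 * (0.395^(1/3) - 0.395/2) = 62.5773
nu = 0.0560 / 62.5773 = 8.9551e-04 mol/cm^3

8.9551e-04 mol/cm^3


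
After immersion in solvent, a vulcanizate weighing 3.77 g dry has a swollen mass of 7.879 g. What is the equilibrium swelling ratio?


Q = W_swollen / W_dry
Q = 7.879 / 3.77
Q = 2.09

Q = 2.09


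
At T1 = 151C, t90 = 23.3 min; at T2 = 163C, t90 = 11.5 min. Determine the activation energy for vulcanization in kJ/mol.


T1 = 424.15 K, T2 = 436.15 K
1/T1 - 1/T2 = 6.4867e-05
ln(t1/t2) = ln(23.3/11.5) = 0.7061
Ea = 8.314 * 0.7061 / 6.4867e-05 = 90501.1763 J/mol
Ea = 90.5 kJ/mol

90.5 kJ/mol


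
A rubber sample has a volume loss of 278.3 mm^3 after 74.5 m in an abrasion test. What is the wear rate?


Rate = volume_loss / distance
= 278.3 / 74.5
= 3.736 mm^3/m

3.736 mm^3/m


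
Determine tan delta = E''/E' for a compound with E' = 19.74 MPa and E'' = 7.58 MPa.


tan delta = E'' / E'
= 7.58 / 19.74
= 0.384

tan delta = 0.384


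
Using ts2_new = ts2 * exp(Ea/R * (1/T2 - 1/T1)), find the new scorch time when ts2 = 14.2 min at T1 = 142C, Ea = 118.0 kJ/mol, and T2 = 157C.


Convert temperatures: T1 = 142 + 273.15 = 415.15 K, T2 = 157 + 273.15 = 430.15 K
ts2_new = 14.2 * exp(118000 / 8.314 * (1/430.15 - 1/415.15))
1/T2 - 1/T1 = -8.3997e-05
ts2_new = 4.31 min

4.31 min


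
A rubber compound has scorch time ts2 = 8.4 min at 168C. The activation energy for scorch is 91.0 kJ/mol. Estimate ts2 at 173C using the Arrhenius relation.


Convert temperatures: T1 = 168 + 273.15 = 441.15 K, T2 = 173 + 273.15 = 446.15 K
ts2_new = 8.4 * exp(91000 / 8.314 * (1/446.15 - 1/441.15))
1/T2 - 1/T1 = -2.5404e-05
ts2_new = 6.36 min

6.36 min


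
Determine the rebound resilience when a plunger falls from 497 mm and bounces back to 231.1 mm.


Resilience = h_rebound / h_drop * 100
= 231.1 / 497 * 100
= 46.5%

46.5%


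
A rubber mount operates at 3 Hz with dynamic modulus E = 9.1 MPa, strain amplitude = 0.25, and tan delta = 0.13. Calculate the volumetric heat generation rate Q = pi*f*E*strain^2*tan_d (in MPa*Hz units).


Q = pi * f * E * strain^2 * tan_d
= pi * 3 * 9.1 * 0.25^2 * 0.13
= pi * 3 * 9.1 * 0.0625 * 0.13
= 0.6968

Q = 0.6968


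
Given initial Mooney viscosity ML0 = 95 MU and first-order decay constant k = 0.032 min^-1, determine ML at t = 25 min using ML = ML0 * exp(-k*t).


ML = ML0 * exp(-k * t)
ML = 95 * exp(-0.032 * 25)
ML = 95 * 0.4493
ML = 42.69 MU

42.69 MU


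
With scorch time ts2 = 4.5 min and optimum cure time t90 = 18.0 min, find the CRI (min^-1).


CRI = 100 / (t90 - ts2)
= 100 / (18.0 - 4.5)
= 100 / 13.5
= 7.41 min^-1

7.41 min^-1


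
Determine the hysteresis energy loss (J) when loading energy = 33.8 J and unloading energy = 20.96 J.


Hysteresis loss = loading - unloading
= 33.8 - 20.96
= 12.84 J

12.84 J


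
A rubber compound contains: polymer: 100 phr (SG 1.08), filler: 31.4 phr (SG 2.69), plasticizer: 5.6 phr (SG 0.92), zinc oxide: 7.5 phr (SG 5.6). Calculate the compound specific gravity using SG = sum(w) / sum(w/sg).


Sum of weights = 144.5
Volume contributions:
  polymer: 100/1.08 = 92.5926
  filler: 31.4/2.69 = 11.6729
  plasticizer: 5.6/0.92 = 6.0870
  zinc oxide: 7.5/5.6 = 1.3393
Sum of volumes = 111.6917
SG = 144.5 / 111.6917 = 1.294

SG = 1.294


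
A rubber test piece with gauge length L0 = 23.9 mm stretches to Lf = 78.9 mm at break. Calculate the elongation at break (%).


Elongation = (Lf - L0) / L0 * 100
= (78.9 - 23.9) / 23.9 * 100
= 55.0 / 23.9 * 100
= 230.1%

230.1%


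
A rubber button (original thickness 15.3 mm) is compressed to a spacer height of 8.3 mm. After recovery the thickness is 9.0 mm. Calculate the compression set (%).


CS = (t0 - recovered) / (t0 - ts) * 100
= (15.3 - 9.0) / (15.3 - 8.3) * 100
= 6.3 / 7.0 * 100
= 90.0%

90.0%


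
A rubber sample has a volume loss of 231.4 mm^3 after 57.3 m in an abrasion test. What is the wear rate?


Rate = volume_loss / distance
= 231.4 / 57.3
= 4.038 mm^3/m

4.038 mm^3/m


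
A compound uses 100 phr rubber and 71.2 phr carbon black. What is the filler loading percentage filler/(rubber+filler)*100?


Filler % = filler / (rubber + filler) * 100
= 71.2 / (100 + 71.2) * 100
= 71.2 / 171.2 * 100
= 41.59%

41.59%


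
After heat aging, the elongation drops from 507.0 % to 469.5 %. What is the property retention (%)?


Retention = aged / original * 100
= 469.5 / 507.0 * 100
= 92.6%

92.6%


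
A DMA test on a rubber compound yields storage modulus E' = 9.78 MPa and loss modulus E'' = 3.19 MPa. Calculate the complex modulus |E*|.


|E*| = sqrt(E'^2 + E''^2)
= sqrt(9.78^2 + 3.19^2)
= sqrt(95.6484 + 10.1761)
= 10.287 MPa

10.287 MPa


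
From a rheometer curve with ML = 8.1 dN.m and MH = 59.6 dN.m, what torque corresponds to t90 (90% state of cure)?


M90 = ML + 0.9 * (MH - ML)
M90 = 8.1 + 0.9 * (59.6 - 8.1)
M90 = 8.1 + 0.9 * 51.5
M90 = 54.45 dN.m

54.45 dN.m


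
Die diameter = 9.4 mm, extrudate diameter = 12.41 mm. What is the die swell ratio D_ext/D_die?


Die swell ratio = D_extrudate / D_die
= 12.41 / 9.4
= 1.32

Die swell = 1.32


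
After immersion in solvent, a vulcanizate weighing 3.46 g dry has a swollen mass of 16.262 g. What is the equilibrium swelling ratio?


Q = W_swollen / W_dry
Q = 16.262 / 3.46
Q = 4.7

Q = 4.7


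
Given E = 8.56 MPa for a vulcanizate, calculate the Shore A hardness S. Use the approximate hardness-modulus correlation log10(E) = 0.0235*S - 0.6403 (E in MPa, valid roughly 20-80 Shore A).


log10(E) = 0.0235*S - 0.6403  =>  S = (log10(E) + 0.6403) / 0.0235
log10(8.56) = 0.932474
S = (0.932474 + 0.6403) / 0.0235 = 1.572774 / 0.0235
S = 66.9

Shore A = 66.9


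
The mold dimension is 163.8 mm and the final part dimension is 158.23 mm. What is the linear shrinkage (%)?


Shrinkage = (mold - part) / mold * 100
= (163.8 - 158.23) / 163.8 * 100
= 5.57 / 163.8 * 100
= 3.4%

3.4%


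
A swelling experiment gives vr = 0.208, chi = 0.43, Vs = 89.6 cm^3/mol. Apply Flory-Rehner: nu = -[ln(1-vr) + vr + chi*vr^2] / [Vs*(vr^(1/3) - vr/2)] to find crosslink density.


ln(1 - vr) = ln(1 - 0.208) = -0.2332
Numerator = -((-0.2332) + 0.208 + 0.43 * 0.208^2) = 0.0066
Denominator = 89.6 * (0.208^(1/3) - 0.208/2) = 43.7695
nu = 0.0066 / 43.7695 = 1.5057e-04 mol/cm^3

1.5057e-04 mol/cm^3


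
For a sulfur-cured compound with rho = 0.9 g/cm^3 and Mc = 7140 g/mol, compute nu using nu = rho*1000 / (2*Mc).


nu = rho * 1000 / (2 * Mc)
nu = 0.9 * 1000 / (2 * 7140)
nu = 900.0 / 14280
nu = 0.0630 mol/L

0.0630 mol/L


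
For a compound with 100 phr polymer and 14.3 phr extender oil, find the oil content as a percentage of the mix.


Oil % = oil / (100 + oil) * 100
= 14.3 / (100 + 14.3) * 100
= 14.3 / 114.3 * 100
= 12.51%

12.51%


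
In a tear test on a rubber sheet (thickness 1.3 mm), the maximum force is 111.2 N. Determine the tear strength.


Tear strength = force / thickness
= 111.2 / 1.3
= 85.54 N/mm

85.54 N/mm


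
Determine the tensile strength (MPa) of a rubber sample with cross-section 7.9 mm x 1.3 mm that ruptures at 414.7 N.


Area = width * thickness = 7.9 * 1.3 = 10.27 mm^2
TS = force / area = 414.7 / 10.27 = 40.38 MPa

40.38 MPa


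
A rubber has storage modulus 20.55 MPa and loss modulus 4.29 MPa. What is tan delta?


tan delta = E'' / E'
= 4.29 / 20.55
= 0.2088

tan delta = 0.2088


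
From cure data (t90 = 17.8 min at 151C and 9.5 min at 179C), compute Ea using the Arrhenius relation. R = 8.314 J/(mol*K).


T1 = 424.15 K, T2 = 452.15 K
1/T1 - 1/T2 = 1.4600e-04
ln(t1/t2) = ln(17.8/9.5) = 0.6279
Ea = 8.314 * 0.6279 / 1.4600e-04 = 35756.0128 J/mol
Ea = 35.76 kJ/mol

35.76 kJ/mol


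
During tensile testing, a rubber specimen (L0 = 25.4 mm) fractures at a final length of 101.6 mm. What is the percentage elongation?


Elongation = (Lf - L0) / L0 * 100
= (101.6 - 25.4) / 25.4 * 100
= 76.2 / 25.4 * 100
= 300.0%

300.0%


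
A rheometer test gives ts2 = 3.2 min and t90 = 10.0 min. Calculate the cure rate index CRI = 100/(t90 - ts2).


CRI = 100 / (t90 - ts2)
= 100 / (10.0 - 3.2)
= 100 / 6.8
= 14.71 min^-1

14.71 min^-1


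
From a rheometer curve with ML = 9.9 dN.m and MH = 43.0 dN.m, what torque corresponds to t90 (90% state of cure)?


M90 = ML + 0.9 * (MH - ML)
M90 = 9.9 + 0.9 * (43.0 - 9.9)
M90 = 9.9 + 0.9 * 33.1
M90 = 39.69 dN.m

39.69 dN.m


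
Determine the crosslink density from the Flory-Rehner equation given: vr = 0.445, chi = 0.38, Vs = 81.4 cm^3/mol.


ln(1 - vr) = ln(1 - 0.445) = -0.5888
Numerator = -((-0.5888) + 0.445 + 0.38 * 0.445^2) = 0.0685
Denominator = 81.4 * (0.445^(1/3) - 0.445/2) = 44.0342
nu = 0.0685 / 44.0342 = 0.0016 mol/cm^3

0.0016 mol/cm^3


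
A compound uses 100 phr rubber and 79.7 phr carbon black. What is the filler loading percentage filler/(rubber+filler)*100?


Filler % = filler / (rubber + filler) * 100
= 79.7 / (100 + 79.7) * 100
= 79.7 / 179.7 * 100
= 44.35%

44.35%


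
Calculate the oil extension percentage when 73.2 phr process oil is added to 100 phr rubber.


Oil % = oil / (100 + oil) * 100
= 73.2 / (100 + 73.2) * 100
= 73.2 / 173.2 * 100
= 42.26%

42.26%


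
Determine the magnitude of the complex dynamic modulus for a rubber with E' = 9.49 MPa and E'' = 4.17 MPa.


|E*| = sqrt(E'^2 + E''^2)
= sqrt(9.49^2 + 4.17^2)
= sqrt(90.0601 + 17.3889)
= 10.366 MPa

10.366 MPa


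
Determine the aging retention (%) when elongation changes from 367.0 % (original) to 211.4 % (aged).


Retention = aged / original * 100
= 211.4 / 367.0 * 100
= 57.6%

57.6%


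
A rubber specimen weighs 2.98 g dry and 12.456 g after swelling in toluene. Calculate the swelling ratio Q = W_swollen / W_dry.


Q = W_swollen / W_dry
Q = 12.456 / 2.98
Q = 4.18

Q = 4.18


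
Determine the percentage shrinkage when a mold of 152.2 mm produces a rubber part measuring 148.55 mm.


Shrinkage = (mold - part) / mold * 100
= (152.2 - 148.55) / 152.2 * 100
= 3.65 / 152.2 * 100
= 2.4%

2.4%


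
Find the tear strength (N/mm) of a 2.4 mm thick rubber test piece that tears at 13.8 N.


Tear strength = force / thickness
= 13.8 / 2.4
= 5.75 N/mm

5.75 N/mm


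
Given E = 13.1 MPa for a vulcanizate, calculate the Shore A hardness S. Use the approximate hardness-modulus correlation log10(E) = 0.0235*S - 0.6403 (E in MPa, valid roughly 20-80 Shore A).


log10(E) = 0.0235*S - 0.6403  =>  S = (log10(E) + 0.6403) / 0.0235
log10(13.1) = 1.117271
S = (1.117271 + 0.6403) / 0.0235 = 1.757571 / 0.0235
S = 74.8

Shore A = 74.8


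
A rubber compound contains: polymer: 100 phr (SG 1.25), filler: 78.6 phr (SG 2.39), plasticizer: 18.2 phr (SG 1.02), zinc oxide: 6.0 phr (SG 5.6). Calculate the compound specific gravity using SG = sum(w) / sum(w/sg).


Sum of weights = 202.8
Volume contributions:
  polymer: 100/1.25 = 80.0000
  filler: 78.6/2.39 = 32.8870
  plasticizer: 18.2/1.02 = 17.8431
  zinc oxide: 6.0/5.6 = 1.0714
Sum of volumes = 131.8016
SG = 202.8 / 131.8016 = 1.539

SG = 1.539


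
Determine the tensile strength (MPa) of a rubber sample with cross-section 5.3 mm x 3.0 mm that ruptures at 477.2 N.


Area = width * thickness = 5.3 * 3.0 = 15.9 mm^2
TS = force / area = 477.2 / 15.9 = 30.01 MPa

30.01 MPa


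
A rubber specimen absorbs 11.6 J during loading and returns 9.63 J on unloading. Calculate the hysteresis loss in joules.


Hysteresis loss = loading - unloading
= 11.6 - 9.63
= 1.97 J

1.97 J


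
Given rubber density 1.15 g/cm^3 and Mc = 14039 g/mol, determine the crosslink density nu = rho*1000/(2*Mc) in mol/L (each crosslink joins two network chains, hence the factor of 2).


nu = rho * 1000 / (2 * Mc)
nu = 1.15 * 1000 / (2 * 14039)
nu = 1150.0 / 28078
nu = 0.0410 mol/L

0.0410 mol/L


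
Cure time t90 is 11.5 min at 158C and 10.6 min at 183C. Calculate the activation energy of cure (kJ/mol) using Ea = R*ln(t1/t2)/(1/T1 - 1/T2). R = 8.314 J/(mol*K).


T1 = 431.15 K, T2 = 456.15 K
1/T1 - 1/T2 = 1.2712e-04
ln(t1/t2) = ln(11.5/10.6) = 0.0815
Ea = 8.314 * 0.0815 / 1.2712e-04 = 5329.9922 J/mol
Ea = 5.33 kJ/mol

5.33 kJ/mol


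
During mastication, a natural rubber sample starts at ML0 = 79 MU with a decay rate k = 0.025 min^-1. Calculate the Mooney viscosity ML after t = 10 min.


ML = ML0 * exp(-k * t)
ML = 79 * exp(-0.025 * 10)
ML = 79 * 0.7788
ML = 61.53 MU

61.53 MU


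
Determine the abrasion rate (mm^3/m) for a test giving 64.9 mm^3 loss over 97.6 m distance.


Rate = volume_loss / distance
= 64.9 / 97.6
= 0.665 mm^3/m

0.665 mm^3/m


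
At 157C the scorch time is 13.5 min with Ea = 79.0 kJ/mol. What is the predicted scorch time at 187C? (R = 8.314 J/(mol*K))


Convert temperatures: T1 = 157 + 273.15 = 430.15 K, T2 = 187 + 273.15 = 460.15 K
ts2_new = 13.5 * exp(79000 / 8.314 * (1/460.15 - 1/430.15))
1/T2 - 1/T1 = -1.5157e-04
ts2_new = 3.2 min

3.2 min


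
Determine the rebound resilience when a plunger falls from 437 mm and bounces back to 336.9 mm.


Resilience = h_rebound / h_drop * 100
= 336.9 / 437 * 100
= 77.1%

77.1%


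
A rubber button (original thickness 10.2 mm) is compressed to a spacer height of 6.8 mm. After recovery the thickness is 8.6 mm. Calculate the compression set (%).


CS = (t0 - recovered) / (t0 - ts) * 100
= (10.2 - 8.6) / (10.2 - 6.8) * 100
= 1.6 / 3.4 * 100
= 47.1%

47.1%


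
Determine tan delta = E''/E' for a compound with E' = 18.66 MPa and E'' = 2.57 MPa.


tan delta = E'' / E'
= 2.57 / 18.66
= 0.1377

tan delta = 0.1377


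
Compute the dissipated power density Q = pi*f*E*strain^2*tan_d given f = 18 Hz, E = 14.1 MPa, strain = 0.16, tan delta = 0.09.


Q = pi * f * E * strain^2 * tan_d
= pi * 18 * 14.1 * 0.16^2 * 0.09
= pi * 18 * 14.1 * 0.0256 * 0.09
= 1.8371

Q = 1.8371


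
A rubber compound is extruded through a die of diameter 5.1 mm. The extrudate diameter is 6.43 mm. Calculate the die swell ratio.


Die swell ratio = D_extrudate / D_die
= 6.43 / 5.1
= 1.261

Die swell = 1.261


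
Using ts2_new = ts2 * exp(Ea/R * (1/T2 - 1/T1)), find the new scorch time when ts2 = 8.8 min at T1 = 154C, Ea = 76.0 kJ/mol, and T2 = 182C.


Convert temperatures: T1 = 154 + 273.15 = 427.15 K, T2 = 182 + 273.15 = 455.15 K
ts2_new = 8.8 * exp(76000 / 8.314 * (1/455.15 - 1/427.15))
1/T2 - 1/T1 = -1.4402e-04
ts2_new = 2.36 min

2.36 min


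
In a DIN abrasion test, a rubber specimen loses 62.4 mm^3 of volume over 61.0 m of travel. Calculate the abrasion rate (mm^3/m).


Rate = volume_loss / distance
= 62.4 / 61.0
= 1.023 mm^3/m

1.023 mm^3/m


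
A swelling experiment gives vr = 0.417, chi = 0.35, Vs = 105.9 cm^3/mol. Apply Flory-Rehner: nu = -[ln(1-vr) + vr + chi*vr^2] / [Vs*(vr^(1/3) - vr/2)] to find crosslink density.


ln(1 - vr) = ln(1 - 0.417) = -0.5396
Numerator = -((-0.5396) + 0.417 + 0.35 * 0.417^2) = 0.0617
Denominator = 105.9 * (0.417^(1/3) - 0.417/2) = 57.0377
nu = 0.0617 / 57.0377 = 0.0011 mol/cm^3

0.0011 mol/cm^3


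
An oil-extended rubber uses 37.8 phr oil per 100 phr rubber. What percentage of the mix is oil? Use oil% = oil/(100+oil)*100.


Oil % = oil / (100 + oil) * 100
= 37.8 / (100 + 37.8) * 100
= 37.8 / 137.8 * 100
= 27.43%

27.43%


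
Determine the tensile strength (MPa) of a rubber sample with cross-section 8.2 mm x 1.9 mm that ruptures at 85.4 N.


Area = width * thickness = 8.2 * 1.9 = 15.58 mm^2
TS = force / area = 85.4 / 15.58 = 5.48 MPa

5.48 MPa


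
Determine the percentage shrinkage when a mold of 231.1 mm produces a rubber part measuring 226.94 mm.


Shrinkage = (mold - part) / mold * 100
= (231.1 - 226.94) / 231.1 * 100
= 4.16 / 231.1 * 100
= 1.8%

1.8%


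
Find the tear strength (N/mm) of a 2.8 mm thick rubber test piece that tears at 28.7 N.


Tear strength = force / thickness
= 28.7 / 2.8
= 10.25 N/mm

10.25 N/mm


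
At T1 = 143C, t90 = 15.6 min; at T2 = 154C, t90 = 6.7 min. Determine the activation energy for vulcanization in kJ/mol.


T1 = 416.15 K, T2 = 427.15 K
1/T1 - 1/T2 = 6.1882e-05
ln(t1/t2) = ln(15.6/6.7) = 0.8452
Ea = 8.314 * 0.8452 / 6.1882e-05 = 113550.3089 J/mol
Ea = 113.55 kJ/mol

113.55 kJ/mol


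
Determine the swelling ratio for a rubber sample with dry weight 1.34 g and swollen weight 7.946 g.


Q = W_swollen / W_dry
Q = 7.946 / 1.34
Q = 5.93

Q = 5.93


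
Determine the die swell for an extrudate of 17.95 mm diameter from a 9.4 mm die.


Die swell ratio = D_extrudate / D_die
= 17.95 / 9.4
= 1.91

Die swell = 1.91


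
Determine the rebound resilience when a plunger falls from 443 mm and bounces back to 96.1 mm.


Resilience = h_rebound / h_drop * 100
= 96.1 / 443 * 100
= 21.7%

21.7%


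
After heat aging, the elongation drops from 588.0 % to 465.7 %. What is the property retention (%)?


Retention = aged / original * 100
= 465.7 / 588.0 * 100
= 79.2%

79.2%


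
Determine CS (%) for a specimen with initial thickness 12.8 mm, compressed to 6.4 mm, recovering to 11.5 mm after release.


CS = (t0 - recovered) / (t0 - ts) * 100
= (12.8 - 11.5) / (12.8 - 6.4) * 100
= 1.3 / 6.4 * 100
= 20.3%

20.3%


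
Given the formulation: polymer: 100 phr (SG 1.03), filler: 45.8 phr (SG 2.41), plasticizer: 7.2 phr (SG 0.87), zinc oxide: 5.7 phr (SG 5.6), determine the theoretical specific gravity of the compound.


Sum of weights = 158.7
Volume contributions:
  polymer: 100/1.03 = 97.0874
  filler: 45.8/2.41 = 19.0041
  plasticizer: 7.2/0.87 = 8.2759
  zinc oxide: 5.7/5.6 = 1.0179
Sum of volumes = 125.3852
SG = 158.7 / 125.3852 = 1.266

SG = 1.266


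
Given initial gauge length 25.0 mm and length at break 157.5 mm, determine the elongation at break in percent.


Elongation = (Lf - L0) / L0 * 100
= (157.5 - 25.0) / 25.0 * 100
= 132.5 / 25.0 * 100
= 530.0%

530.0%


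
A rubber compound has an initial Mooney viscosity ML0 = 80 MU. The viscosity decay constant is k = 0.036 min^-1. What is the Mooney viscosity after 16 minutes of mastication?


ML = ML0 * exp(-k * t)
ML = 80 * exp(-0.036 * 16)
ML = 80 * 0.5621
ML = 44.97 MU

44.97 MU


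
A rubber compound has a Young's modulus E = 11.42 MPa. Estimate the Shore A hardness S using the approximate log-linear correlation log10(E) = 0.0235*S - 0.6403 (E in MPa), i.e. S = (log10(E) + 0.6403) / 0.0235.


log10(E) = 0.0235*S - 0.6403  =>  S = (log10(E) + 0.6403) / 0.0235
log10(11.42) = 1.057666
S = (1.057666 + 0.6403) / 0.0235 = 1.697966 / 0.0235
S = 72.3

Shore A = 72.3


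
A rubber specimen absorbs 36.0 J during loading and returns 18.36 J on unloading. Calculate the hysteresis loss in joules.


Hysteresis loss = loading - unloading
= 36.0 - 18.36
= 17.64 J

17.64 J


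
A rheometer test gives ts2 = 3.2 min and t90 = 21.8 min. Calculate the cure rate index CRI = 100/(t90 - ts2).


CRI = 100 / (t90 - ts2)
= 100 / (21.8 - 3.2)
= 100 / 18.6
= 5.38 min^-1

5.38 min^-1


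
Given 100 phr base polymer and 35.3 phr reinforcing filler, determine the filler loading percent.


Filler % = filler / (rubber + filler) * 100
= 35.3 / (100 + 35.3) * 100
= 35.3 / 135.3 * 100
= 26.09%

26.09%


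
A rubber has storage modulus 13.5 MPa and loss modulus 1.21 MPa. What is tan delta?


tan delta = E'' / E'
= 1.21 / 13.5
= 0.0896

tan delta = 0.0896


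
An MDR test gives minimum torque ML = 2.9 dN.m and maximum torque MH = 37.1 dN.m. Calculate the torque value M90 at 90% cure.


M90 = ML + 0.9 * (MH - ML)
M90 = 2.9 + 0.9 * (37.1 - 2.9)
M90 = 2.9 + 0.9 * 34.2
M90 = 33.68 dN.m

33.68 dN.m


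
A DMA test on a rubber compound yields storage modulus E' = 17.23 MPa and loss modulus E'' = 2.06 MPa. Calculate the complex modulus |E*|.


|E*| = sqrt(E'^2 + E''^2)
= sqrt(17.23^2 + 2.06^2)
= sqrt(296.8729 + 4.2436)
= 17.353 MPa

17.353 MPa


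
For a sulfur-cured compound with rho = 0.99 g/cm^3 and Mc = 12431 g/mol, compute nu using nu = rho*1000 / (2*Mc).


nu = rho * 1000 / (2 * Mc)
nu = 0.99 * 1000 / (2 * 12431)
nu = 990.0 / 24862
nu = 0.0398 mol/L

0.0398 mol/L


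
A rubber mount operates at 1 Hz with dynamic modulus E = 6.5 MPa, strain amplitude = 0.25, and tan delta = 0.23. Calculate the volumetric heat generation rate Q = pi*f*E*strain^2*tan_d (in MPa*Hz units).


Q = pi * f * E * strain^2 * tan_d
= pi * 1 * 6.5 * 0.25^2 * 0.23
= pi * 1 * 6.5 * 0.0625 * 0.23
= 0.2935

Q = 0.2935


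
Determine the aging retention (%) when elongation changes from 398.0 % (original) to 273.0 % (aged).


Retention = aged / original * 100
= 273.0 / 398.0 * 100
= 68.6%

68.6%


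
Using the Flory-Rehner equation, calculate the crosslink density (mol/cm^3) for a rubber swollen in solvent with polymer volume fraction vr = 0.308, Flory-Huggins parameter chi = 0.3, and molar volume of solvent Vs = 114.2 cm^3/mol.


ln(1 - vr) = ln(1 - 0.308) = -0.3682
Numerator = -((-0.3682) + 0.308 + 0.3 * 0.308^2) = 0.0317
Denominator = 114.2 * (0.308^(1/3) - 0.308/2) = 59.5360
nu = 0.0317 / 59.5360 = 5.3262e-04 mol/cm^3

5.3262e-04 mol/cm^3


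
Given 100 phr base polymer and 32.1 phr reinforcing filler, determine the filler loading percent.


Filler % = filler / (rubber + filler) * 100
= 32.1 / (100 + 32.1) * 100
= 32.1 / 132.1 * 100
= 24.3%

24.3%


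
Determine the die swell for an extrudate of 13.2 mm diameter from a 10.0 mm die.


Die swell ratio = D_extrudate / D_die
= 13.2 / 10.0
= 1.32

Die swell = 1.32


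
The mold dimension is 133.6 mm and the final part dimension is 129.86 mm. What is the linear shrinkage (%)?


Shrinkage = (mold - part) / mold * 100
= (133.6 - 129.86) / 133.6 * 100
= 3.74 / 133.6 * 100
= 2.8%

2.8%


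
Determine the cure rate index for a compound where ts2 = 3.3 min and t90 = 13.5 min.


CRI = 100 / (t90 - ts2)
= 100 / (13.5 - 3.3)
= 100 / 10.2
= 9.8 min^-1

9.8 min^-1


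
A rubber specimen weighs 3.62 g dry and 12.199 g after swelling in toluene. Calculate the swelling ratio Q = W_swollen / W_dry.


Q = W_swollen / W_dry
Q = 12.199 / 3.62
Q = 3.37

Q = 3.37


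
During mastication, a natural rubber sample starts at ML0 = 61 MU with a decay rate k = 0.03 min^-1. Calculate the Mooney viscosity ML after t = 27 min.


ML = ML0 * exp(-k * t)
ML = 61 * exp(-0.03 * 27)
ML = 61 * 0.4449
ML = 27.14 MU

27.14 MU


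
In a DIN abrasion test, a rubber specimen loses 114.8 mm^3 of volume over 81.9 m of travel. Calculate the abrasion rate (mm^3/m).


Rate = volume_loss / distance
= 114.8 / 81.9
= 1.402 mm^3/m

1.402 mm^3/m


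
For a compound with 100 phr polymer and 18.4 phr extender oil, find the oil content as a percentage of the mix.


Oil % = oil / (100 + oil) * 100
= 18.4 / (100 + 18.4) * 100
= 18.4 / 118.4 * 100
= 15.54%

15.54%


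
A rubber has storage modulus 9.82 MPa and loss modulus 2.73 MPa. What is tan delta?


tan delta = E'' / E'
= 2.73 / 9.82
= 0.278

tan delta = 0.278


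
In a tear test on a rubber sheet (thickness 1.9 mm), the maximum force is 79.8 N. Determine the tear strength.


Tear strength = force / thickness
= 79.8 / 1.9
= 42.0 N/mm

42.0 N/mm


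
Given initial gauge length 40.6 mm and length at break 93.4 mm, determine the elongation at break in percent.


Elongation = (Lf - L0) / L0 * 100
= (93.4 - 40.6) / 40.6 * 100
= 52.8 / 40.6 * 100
= 130.0%

130.0%


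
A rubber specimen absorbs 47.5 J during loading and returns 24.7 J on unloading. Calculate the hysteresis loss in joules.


Hysteresis loss = loading - unloading
= 47.5 - 24.7
= 22.8 J

22.8 J


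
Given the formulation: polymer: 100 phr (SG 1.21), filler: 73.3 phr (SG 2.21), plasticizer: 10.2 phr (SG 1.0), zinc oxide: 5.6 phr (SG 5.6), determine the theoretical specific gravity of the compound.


Sum of weights = 189.1
Volume contributions:
  polymer: 100/1.21 = 82.6446
  filler: 73.3/2.21 = 33.1674
  plasticizer: 10.2/1.0 = 10.2000
  zinc oxide: 5.6/5.6 = 1.0000
Sum of volumes = 127.0120
SG = 189.1 / 127.0120 = 1.489

SG = 1.489


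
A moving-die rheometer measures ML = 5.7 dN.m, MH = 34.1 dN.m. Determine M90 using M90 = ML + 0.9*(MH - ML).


M90 = ML + 0.9 * (MH - ML)
M90 = 5.7 + 0.9 * (34.1 - 5.7)
M90 = 5.7 + 0.9 * 28.4
M90 = 31.26 dN.m

31.26 dN.m


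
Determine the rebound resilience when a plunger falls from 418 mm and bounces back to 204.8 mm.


Resilience = h_rebound / h_drop * 100
= 204.8 / 418 * 100
= 49.0%

49.0%


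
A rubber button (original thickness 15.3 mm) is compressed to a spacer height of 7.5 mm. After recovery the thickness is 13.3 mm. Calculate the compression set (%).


CS = (t0 - recovered) / (t0 - ts) * 100
= (15.3 - 13.3) / (15.3 - 7.5) * 100
= 2.0 / 7.8 * 100
= 25.6%

25.6%


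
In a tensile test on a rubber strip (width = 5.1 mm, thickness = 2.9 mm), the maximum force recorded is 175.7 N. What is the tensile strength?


Area = width * thickness = 5.1 * 2.9 = 14.79 mm^2
TS = force / area = 175.7 / 14.79 = 11.88 MPa

11.88 MPa


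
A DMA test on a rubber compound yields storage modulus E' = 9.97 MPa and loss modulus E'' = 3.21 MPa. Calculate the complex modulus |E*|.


|E*| = sqrt(E'^2 + E''^2)
= sqrt(9.97^2 + 3.21^2)
= sqrt(99.4009 + 10.3041)
= 10.474 MPa

10.474 MPa


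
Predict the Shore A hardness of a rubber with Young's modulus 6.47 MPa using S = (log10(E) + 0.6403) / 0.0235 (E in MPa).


log10(E) = 0.0235*S - 0.6403  =>  S = (log10(E) + 0.6403) / 0.0235
log10(6.47) = 0.810904
S = (0.810904 + 0.6403) / 0.0235 = 1.451204 / 0.0235
S = 61.8

Shore A = 61.8


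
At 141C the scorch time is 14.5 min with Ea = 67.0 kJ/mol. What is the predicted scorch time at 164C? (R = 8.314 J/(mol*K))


Convert temperatures: T1 = 141 + 273.15 = 414.15 K, T2 = 164 + 273.15 = 437.15 K
ts2_new = 14.5 * exp(67000 / 8.314 * (1/437.15 - 1/414.15))
1/T2 - 1/T1 = -1.2704e-04
ts2_new = 5.21 min

5.21 min


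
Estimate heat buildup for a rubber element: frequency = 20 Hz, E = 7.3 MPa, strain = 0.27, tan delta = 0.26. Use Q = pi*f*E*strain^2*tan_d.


Q = pi * f * E * strain^2 * tan_d
= pi * 20 * 7.3 * 0.27^2 * 0.26
= pi * 20 * 7.3 * 0.0729 * 0.26
= 8.6937

Q = 8.6937


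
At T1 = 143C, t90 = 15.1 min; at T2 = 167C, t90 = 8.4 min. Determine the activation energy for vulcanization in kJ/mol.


T1 = 416.15 K, T2 = 440.15 K
1/T1 - 1/T2 = 1.3103e-04
ln(t1/t2) = ln(15.1/8.4) = 0.5865
Ea = 8.314 * 0.5865 / 1.3103e-04 = 37212.6013 J/mol
Ea = 37.21 kJ/mol

37.21 kJ/mol


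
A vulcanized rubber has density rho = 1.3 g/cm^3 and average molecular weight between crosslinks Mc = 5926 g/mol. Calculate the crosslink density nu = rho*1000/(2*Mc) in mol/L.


nu = rho * 1000 / (2 * Mc)
nu = 1.3 * 1000 / (2 * 5926)
nu = 1300.0 / 11852
nu = 0.1097 mol/L

0.1097 mol/L


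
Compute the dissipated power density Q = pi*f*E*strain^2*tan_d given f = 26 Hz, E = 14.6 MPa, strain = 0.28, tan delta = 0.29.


Q = pi * f * E * strain^2 * tan_d
= pi * 26 * 14.6 * 0.28^2 * 0.29
= pi * 26 * 14.6 * 0.0784 * 0.29
= 27.1138

Q = 27.1138


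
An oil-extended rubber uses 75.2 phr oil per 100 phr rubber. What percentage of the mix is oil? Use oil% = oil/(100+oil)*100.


Oil % = oil / (100 + oil) * 100
= 75.2 / (100 + 75.2) * 100
= 75.2 / 175.2 * 100
= 42.92%

42.92%


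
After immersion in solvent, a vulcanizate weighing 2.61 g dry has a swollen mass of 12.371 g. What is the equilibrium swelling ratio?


Q = W_swollen / W_dry
Q = 12.371 / 2.61
Q = 4.74

Q = 4.74


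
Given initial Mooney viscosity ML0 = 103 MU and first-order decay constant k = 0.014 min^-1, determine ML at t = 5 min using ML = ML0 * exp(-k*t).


ML = ML0 * exp(-k * t)
ML = 103 * exp(-0.014 * 5)
ML = 103 * 0.9324
ML = 96.04 MU

96.04 MU


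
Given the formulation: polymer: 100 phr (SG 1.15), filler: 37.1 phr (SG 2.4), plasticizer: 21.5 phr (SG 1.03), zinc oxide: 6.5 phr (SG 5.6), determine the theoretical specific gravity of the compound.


Sum of weights = 165.1
Volume contributions:
  polymer: 100/1.15 = 86.9565
  filler: 37.1/2.4 = 15.4583
  plasticizer: 21.5/1.03 = 20.8738
  zinc oxide: 6.5/5.6 = 1.1607
Sum of volumes = 124.4494
SG = 165.1 / 124.4494 = 1.327

SG = 1.327


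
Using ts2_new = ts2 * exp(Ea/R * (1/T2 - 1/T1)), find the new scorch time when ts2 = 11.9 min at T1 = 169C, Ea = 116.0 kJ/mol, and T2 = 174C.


Convert temperatures: T1 = 169 + 273.15 = 442.15 K, T2 = 174 + 273.15 = 447.15 K
ts2_new = 11.9 * exp(116000 / 8.314 * (1/447.15 - 1/442.15))
1/T2 - 1/T1 = -2.5290e-05
ts2_new = 8.36 min

8.36 min


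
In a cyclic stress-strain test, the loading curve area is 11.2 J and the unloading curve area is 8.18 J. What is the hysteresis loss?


Hysteresis loss = loading - unloading
= 11.2 - 8.18
= 3.02 J

3.02 J


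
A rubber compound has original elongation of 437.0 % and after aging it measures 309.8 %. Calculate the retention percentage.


Retention = aged / original * 100
= 309.8 / 437.0 * 100
= 70.9%

70.9%


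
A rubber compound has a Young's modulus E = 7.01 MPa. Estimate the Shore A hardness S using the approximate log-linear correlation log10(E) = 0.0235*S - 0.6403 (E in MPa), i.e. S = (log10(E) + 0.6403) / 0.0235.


log10(E) = 0.0235*S - 0.6403  =>  S = (log10(E) + 0.6403) / 0.0235
log10(7.01) = 0.845718
S = (0.845718 + 0.6403) / 0.0235 = 1.486018 / 0.0235
S = 63.2

Shore A = 63.2


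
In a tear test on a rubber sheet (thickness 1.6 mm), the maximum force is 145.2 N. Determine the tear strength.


Tear strength = force / thickness
= 145.2 / 1.6
= 90.75 N/mm

90.75 N/mm


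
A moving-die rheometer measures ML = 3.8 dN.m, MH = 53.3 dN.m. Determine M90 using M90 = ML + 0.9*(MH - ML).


M90 = ML + 0.9 * (MH - ML)
M90 = 3.8 + 0.9 * (53.3 - 3.8)
M90 = 3.8 + 0.9 * 49.5
M90 = 48.35 dN.m

48.35 dN.m


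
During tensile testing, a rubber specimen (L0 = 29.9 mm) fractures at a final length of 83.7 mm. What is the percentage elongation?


Elongation = (Lf - L0) / L0 * 100
= (83.7 - 29.9) / 29.9 * 100
= 53.8 / 29.9 * 100
= 179.9%

179.9%


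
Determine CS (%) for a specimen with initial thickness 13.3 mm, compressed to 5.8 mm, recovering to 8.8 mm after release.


CS = (t0 - recovered) / (t0 - ts) * 100
= (13.3 - 8.8) / (13.3 - 5.8) * 100
= 4.5 / 7.5 * 100
= 60.0%

60.0%


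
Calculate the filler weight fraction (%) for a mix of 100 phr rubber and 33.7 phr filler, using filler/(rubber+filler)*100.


Filler % = filler / (rubber + filler) * 100
= 33.7 / (100 + 33.7) * 100
= 33.7 / 133.7 * 100
= 25.21%

25.21%


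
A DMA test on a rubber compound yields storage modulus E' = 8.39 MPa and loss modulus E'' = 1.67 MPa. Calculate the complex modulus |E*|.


|E*| = sqrt(E'^2 + E''^2)
= sqrt(8.39^2 + 1.67^2)
= sqrt(70.3921 + 2.7889)
= 8.555 MPa

8.555 MPa


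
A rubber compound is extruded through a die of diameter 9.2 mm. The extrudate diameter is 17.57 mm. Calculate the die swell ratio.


Die swell ratio = D_extrudate / D_die
= 17.57 / 9.2
= 1.91

Die swell = 1.91


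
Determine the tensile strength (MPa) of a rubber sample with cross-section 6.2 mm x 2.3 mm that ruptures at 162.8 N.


Area = width * thickness = 6.2 * 2.3 = 14.26 mm^2
TS = force / area = 162.8 / 14.26 = 11.42 MPa

11.42 MPa


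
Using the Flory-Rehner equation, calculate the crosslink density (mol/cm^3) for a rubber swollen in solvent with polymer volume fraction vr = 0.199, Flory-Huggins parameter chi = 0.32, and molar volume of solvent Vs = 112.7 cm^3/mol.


ln(1 - vr) = ln(1 - 0.199) = -0.2219
Numerator = -((-0.2219) + 0.199 + 0.32 * 0.199^2) = 0.0102
Denominator = 112.7 * (0.199^(1/3) - 0.199/2) = 54.5837
nu = 0.0102 / 54.5837 = 1.8727e-04 mol/cm^3

1.8727e-04 mol/cm^3


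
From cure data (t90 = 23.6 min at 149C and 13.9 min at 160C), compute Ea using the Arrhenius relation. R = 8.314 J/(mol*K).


T1 = 422.15 K, T2 = 433.15 K
1/T1 - 1/T2 = 6.0157e-05
ln(t1/t2) = ln(23.6/13.9) = 0.5294
Ea = 8.314 * 0.5294 / 6.0157e-05 = 73159.6844 J/mol
Ea = 73.16 kJ/mol

73.16 kJ/mol


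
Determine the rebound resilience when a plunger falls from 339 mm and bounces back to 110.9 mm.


Resilience = h_rebound / h_drop * 100
= 110.9 / 339 * 100
= 32.7%

32.7%


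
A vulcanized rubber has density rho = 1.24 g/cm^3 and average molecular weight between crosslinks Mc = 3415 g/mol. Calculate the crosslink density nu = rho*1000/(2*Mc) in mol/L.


nu = rho * 1000 / (2 * Mc)
nu = 1.24 * 1000 / (2 * 3415)
nu = 1240.0 / 6830
nu = 0.1816 mol/L

0.1816 mol/L


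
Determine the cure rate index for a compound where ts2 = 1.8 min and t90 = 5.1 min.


CRI = 100 / (t90 - ts2)
= 100 / (5.1 - 1.8)
= 100 / 3.3
= 30.3 min^-1

30.3 min^-1


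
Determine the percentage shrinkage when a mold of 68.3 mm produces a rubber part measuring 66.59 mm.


Shrinkage = (mold - part) / mold * 100
= (68.3 - 66.59) / 68.3 * 100
= 1.71 / 68.3 * 100
= 2.5%

2.5%


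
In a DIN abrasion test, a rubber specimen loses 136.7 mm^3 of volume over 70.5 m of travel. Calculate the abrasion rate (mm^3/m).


Rate = volume_loss / distance
= 136.7 / 70.5
= 1.939 mm^3/m

1.939 mm^3/m


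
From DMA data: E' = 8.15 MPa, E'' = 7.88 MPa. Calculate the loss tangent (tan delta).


tan delta = E'' / E'
= 7.88 / 8.15
= 0.9669

tan delta = 0.9669


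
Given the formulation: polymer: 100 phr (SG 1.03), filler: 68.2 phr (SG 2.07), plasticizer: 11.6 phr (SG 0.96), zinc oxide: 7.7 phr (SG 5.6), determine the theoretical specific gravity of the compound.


Sum of weights = 187.5
Volume contributions:
  polymer: 100/1.03 = 97.0874
  filler: 68.2/2.07 = 32.9469
  plasticizer: 11.6/0.96 = 12.0833
  zinc oxide: 7.7/5.6 = 1.3750
Sum of volumes = 143.4926
SG = 187.5 / 143.4926 = 1.307

SG = 1.307


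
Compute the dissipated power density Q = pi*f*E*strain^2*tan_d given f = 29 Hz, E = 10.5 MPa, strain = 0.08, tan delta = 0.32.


Q = pi * f * E * strain^2 * tan_d
= pi * 29 * 10.5 * 0.08^2 * 0.32
= pi * 29 * 10.5 * 0.0064 * 0.32
= 1.9591

Q = 1.9591


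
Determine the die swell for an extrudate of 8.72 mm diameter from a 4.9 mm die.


Die swell ratio = D_extrudate / D_die
= 8.72 / 4.9
= 1.78

Die swell = 1.78


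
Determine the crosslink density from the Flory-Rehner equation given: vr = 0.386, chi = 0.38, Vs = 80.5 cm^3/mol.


ln(1 - vr) = ln(1 - 0.386) = -0.4878
Numerator = -((-0.4878) + 0.386 + 0.38 * 0.386^2) = 0.0451
Denominator = 80.5 * (0.386^(1/3) - 0.386/2) = 43.0762
nu = 0.0451 / 43.0762 = 0.0010 mol/cm^3

0.0010 mol/cm^3


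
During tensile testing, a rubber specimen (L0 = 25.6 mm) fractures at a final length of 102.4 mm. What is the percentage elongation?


Elongation = (Lf - L0) / L0 * 100
= (102.4 - 25.6) / 25.6 * 100
= 76.8 / 25.6 * 100
= 300.0%

300.0%


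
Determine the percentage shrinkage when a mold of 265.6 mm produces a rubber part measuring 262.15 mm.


Shrinkage = (mold - part) / mold * 100
= (265.6 - 262.15) / 265.6 * 100
= 3.45 / 265.6 * 100
= 1.3%

1.3%


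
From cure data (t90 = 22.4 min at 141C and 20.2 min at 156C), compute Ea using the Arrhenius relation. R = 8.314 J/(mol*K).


T1 = 414.15 K, T2 = 429.15 K
1/T1 - 1/T2 = 8.4397e-05
ln(t1/t2) = ln(22.4/20.2) = 0.1034
Ea = 8.314 * 0.1034 / 8.4397e-05 = 10183.9242 J/mol
Ea = 10.18 kJ/mol

10.18 kJ/mol


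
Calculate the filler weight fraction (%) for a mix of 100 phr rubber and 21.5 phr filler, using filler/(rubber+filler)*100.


Filler % = filler / (rubber + filler) * 100
= 21.5 / (100 + 21.5) * 100
= 21.5 / 121.5 * 100
= 17.7%

17.7%


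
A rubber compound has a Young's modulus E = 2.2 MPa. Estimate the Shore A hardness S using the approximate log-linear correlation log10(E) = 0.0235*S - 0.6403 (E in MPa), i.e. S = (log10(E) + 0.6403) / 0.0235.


log10(E) = 0.0235*S - 0.6403  =>  S = (log10(E) + 0.6403) / 0.0235
log10(2.2) = 0.342423
S = (0.342423 + 0.6403) / 0.0235 = 0.982723 / 0.0235
S = 41.8

Shore A = 41.8


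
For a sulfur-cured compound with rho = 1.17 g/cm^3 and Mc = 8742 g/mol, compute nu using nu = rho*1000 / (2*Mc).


nu = rho * 1000 / (2 * Mc)
nu = 1.17 * 1000 / (2 * 8742)
nu = 1170.0 / 17484
nu = 0.0669 mol/L

0.0669 mol/L


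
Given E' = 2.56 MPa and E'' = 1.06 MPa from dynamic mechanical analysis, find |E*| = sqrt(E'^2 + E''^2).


|E*| = sqrt(E'^2 + E''^2)
= sqrt(2.56^2 + 1.06^2)
= sqrt(6.5536 + 1.1236)
= 2.771 MPa

2.771 MPa


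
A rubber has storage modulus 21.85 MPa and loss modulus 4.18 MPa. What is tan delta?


tan delta = E'' / E'
= 4.18 / 21.85
= 0.1913

tan delta = 0.1913


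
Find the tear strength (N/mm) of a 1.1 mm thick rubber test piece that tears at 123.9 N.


Tear strength = force / thickness
= 123.9 / 1.1
= 112.64 N/mm

112.64 N/mm


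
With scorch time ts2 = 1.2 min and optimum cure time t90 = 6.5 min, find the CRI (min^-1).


CRI = 100 / (t90 - ts2)
= 100 / (6.5 - 1.2)
= 100 / 5.3
= 18.87 min^-1

18.87 min^-1


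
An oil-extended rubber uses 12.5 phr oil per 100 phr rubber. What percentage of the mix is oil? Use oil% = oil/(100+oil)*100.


Oil % = oil / (100 + oil) * 100
= 12.5 / (100 + 12.5) * 100
= 12.5 / 112.5 * 100
= 11.11%

11.11%
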